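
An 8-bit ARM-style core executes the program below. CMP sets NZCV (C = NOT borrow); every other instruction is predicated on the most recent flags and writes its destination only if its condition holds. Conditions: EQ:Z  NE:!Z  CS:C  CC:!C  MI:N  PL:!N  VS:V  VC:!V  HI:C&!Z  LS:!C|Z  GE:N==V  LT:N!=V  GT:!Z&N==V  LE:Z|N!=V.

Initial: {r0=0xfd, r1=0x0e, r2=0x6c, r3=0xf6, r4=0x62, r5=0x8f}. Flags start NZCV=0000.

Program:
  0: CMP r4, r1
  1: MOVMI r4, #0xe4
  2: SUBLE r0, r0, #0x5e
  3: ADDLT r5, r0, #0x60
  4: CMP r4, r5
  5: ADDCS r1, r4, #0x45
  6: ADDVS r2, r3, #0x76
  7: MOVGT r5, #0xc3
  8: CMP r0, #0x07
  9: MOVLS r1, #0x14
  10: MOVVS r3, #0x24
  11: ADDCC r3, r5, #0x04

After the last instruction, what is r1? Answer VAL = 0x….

VAL = 0x0e

0: ✓ CMP  NZCV=0010
1: · MOVMI
2: · SUBLE
3: · ADDLT
4: ✓ CMP  NZCV=1001
5: · ADDCS
6: ✓ ADDVS  r2←0x6c
7: ✓ MOVGT  r5←0xc3
8: ✓ CMP  NZCV=1010
9: · MOVLS
10: · MOVVS
11: · ADDCC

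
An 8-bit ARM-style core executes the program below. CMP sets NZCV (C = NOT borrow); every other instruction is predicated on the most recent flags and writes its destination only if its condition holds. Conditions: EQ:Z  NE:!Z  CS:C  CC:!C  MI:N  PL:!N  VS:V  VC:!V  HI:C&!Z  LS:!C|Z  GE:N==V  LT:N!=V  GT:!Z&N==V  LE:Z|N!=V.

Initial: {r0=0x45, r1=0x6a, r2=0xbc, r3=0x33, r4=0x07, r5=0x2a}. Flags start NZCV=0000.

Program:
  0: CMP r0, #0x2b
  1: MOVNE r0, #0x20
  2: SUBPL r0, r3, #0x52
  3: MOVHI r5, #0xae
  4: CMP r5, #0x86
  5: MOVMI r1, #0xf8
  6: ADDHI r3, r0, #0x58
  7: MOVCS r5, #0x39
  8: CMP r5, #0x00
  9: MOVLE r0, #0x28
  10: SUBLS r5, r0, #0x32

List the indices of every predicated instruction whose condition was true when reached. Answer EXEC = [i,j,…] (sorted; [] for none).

0: ✓ CMP  NZCV=0010
1: ✓ MOVNE  r0←0x20
2: ✓ SUBPL  r0←0xe1
3: ✓ MOVHI  r5←0xae
4: ✓ CMP  NZCV=0010
5: · MOVMI
6: ✓ ADDHI  r3←0x39
7: ✓ MOVCS  r5←0x39
8: ✓ CMP  NZCV=0010
9: · MOVLE
10: · SUBLS

EXEC = [1,2,3,6,7]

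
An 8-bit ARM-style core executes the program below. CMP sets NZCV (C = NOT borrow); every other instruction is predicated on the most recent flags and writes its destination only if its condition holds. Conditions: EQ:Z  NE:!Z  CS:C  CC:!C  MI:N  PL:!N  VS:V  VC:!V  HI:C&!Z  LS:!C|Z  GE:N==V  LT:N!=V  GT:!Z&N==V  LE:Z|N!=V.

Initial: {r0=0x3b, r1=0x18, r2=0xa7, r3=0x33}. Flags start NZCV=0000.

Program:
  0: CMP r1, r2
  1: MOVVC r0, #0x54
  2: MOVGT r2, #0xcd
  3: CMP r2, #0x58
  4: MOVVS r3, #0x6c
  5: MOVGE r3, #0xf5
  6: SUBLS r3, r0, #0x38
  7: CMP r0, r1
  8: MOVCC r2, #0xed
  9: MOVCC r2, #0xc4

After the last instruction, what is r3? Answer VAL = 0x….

0: ✓ CMP  NZCV=0000
1: ✓ MOVVC  r0←0x54
2: ✓ MOVGT  r2←0xcd
3: ✓ CMP  NZCV=0011
4: ✓ MOVVS  r3←0x6c
5: · MOVGE
6: · SUBLS
7: ✓ CMP  NZCV=0010
8: · MOVCC
9: · MOVCC

VAL = 0x6c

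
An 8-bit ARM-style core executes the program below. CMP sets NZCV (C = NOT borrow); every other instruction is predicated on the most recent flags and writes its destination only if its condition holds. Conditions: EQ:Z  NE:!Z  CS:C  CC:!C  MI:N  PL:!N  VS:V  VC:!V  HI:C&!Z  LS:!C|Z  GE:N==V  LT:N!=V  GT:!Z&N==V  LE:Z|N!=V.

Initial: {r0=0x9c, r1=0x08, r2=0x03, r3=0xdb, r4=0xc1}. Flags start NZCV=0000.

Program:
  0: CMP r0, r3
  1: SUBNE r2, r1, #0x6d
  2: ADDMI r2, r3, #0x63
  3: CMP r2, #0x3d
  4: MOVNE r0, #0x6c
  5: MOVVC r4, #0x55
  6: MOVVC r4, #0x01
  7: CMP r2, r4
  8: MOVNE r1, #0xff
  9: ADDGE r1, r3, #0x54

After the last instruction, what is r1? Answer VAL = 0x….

[0] flags=1000 → (cmp)
[1] flags=1000 NE?T → r2=0x9b
[2] flags=1000 MI?T → r2=0x3e
[3] flags=0010 → (cmp)
[4] flags=0010 NE?T → r0=0x6c
[5] flags=0010 VC?T → r4=0x55
[6] flags=0010 VC?T → r4=0x01
[7] flags=0010 → (cmp)
[8] flags=0010 NE?T → r1=0xff
[9] flags=0010 GE?T → r1=0x2f

VAL = 0x2f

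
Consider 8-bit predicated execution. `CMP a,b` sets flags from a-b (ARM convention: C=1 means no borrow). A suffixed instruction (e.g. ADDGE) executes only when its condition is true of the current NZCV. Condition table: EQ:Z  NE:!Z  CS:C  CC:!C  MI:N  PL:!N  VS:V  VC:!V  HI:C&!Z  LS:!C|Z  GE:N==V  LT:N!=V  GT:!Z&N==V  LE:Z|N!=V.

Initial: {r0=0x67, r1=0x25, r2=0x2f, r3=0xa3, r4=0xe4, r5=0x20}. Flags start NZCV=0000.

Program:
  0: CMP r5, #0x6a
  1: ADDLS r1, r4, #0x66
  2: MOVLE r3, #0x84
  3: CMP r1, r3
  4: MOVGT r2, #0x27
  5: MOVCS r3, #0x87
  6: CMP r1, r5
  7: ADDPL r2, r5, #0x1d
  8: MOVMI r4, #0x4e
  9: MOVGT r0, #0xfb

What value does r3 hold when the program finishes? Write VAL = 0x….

[0] flags=1000 → (cmp)
[1] flags=1000 LS?T → r1=0x4a
[2] flags=1000 LE?T → r3=0x84
[3] flags=1001 → (cmp)
[4] flags=1001 GT?T → r2=0x27
[5] flags=1001 CS?F → skip
[6] flags=0010 → (cmp)
[7] flags=0010 PL?T → r2=0x3d
[8] flags=0010 MI?F → skip
[9] flags=0010 GT?T → r0=0xfb

VAL = 0x84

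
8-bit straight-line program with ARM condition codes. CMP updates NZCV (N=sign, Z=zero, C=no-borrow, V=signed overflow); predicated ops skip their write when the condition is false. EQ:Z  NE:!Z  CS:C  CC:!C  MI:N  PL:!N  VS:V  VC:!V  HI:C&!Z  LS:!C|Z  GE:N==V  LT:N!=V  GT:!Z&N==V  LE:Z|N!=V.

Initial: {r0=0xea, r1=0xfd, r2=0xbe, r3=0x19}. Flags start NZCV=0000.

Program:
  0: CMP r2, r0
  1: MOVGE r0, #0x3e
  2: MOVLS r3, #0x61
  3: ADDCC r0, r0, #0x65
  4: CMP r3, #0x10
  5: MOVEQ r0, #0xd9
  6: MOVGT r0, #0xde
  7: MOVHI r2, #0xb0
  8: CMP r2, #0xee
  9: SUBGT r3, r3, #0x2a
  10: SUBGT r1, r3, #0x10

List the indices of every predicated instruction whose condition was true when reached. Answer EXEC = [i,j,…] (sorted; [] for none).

0: ✓ CMP  NZCV=1000
1: · MOVGE
2: ✓ MOVLS  r3←0x61
3: ✓ ADDCC  r0←0x4f
4: ✓ CMP  NZCV=0010
5: · MOVEQ
6: ✓ MOVGT  r0←0xde
7: ✓ MOVHI  r2←0xb0
8: ✓ CMP  NZCV=1000
9: · SUBGT
10: · SUBGT

EXEC = [2,3,6,7]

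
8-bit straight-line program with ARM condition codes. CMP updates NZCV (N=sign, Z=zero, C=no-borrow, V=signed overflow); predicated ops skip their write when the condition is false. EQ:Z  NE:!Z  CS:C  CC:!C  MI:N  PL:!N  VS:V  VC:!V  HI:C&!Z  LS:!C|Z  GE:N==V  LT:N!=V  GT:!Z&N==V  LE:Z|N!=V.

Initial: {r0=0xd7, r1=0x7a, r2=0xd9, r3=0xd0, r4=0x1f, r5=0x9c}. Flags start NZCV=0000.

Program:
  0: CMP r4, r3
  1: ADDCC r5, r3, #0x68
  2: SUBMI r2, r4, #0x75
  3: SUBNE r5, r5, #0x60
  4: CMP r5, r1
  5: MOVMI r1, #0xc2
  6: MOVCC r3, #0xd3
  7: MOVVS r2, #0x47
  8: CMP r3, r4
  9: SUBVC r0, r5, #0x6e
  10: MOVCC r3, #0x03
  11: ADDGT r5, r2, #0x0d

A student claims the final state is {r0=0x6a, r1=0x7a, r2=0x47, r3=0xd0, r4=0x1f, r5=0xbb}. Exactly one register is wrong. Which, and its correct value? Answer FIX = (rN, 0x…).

0: ✓ CMP  NZCV=0000
1: ✓ ADDCC  r5←0x38
2: · SUBMI
3: ✓ SUBNE  r5←0xd8
4: ✓ CMP  NZCV=0011
5: · MOVMI
6: · MOVCC
7: ✓ MOVVS  r2←0x47
8: ✓ CMP  NZCV=1010
9: ✓ SUBVC  r0←0x6a
10: · MOVCC
11: · ADDGT

FIX = (r5, 0xd8)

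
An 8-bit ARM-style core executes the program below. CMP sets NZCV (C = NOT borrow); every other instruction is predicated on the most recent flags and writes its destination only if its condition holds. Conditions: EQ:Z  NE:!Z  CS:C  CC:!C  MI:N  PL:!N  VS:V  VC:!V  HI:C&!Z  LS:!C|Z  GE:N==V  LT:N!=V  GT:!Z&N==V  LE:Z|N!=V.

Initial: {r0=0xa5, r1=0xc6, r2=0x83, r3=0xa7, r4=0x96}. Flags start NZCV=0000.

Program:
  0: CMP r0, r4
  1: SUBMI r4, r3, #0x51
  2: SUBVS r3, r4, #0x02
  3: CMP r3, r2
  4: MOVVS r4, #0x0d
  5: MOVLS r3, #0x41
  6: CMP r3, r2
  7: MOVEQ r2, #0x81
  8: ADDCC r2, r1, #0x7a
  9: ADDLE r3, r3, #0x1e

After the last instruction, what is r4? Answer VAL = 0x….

0: ✓ CMP  NZCV=0010
1: · SUBMI
2: · SUBVS
3: ✓ CMP  NZCV=0010
4: · MOVVS
5: · MOVLS
6: ✓ CMP  NZCV=0010
7: · MOVEQ
8: · ADDCC
9: · ADDLE

VAL = 0x96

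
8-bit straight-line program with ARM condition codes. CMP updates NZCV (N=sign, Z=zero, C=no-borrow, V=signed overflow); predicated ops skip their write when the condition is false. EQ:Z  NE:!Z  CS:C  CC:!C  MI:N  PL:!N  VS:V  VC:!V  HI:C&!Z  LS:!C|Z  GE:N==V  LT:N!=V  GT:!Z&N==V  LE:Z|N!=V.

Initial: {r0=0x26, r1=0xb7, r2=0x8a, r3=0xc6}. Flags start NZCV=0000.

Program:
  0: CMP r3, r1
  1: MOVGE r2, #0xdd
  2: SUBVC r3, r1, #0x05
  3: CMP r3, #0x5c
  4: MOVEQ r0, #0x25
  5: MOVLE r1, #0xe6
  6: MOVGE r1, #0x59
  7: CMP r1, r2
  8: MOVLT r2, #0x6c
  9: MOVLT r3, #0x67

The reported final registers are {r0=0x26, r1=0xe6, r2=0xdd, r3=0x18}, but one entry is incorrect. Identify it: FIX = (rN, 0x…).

[0] flags=0010 → (cmp)
[1] flags=0010 GE?T → r2=0xdd
[2] flags=0010 VC?T → r3=0xb2
[3] flags=0011 → (cmp)
[4] flags=0011 EQ?F → skip
[5] flags=0011 LE?T → r1=0xe6
[6] flags=0011 GE?F → skip
[7] flags=0010 → (cmp)
[8] flags=0010 LT?F → skip
[9] flags=0010 LT?F → skip

FIX = (r3, 0xb2)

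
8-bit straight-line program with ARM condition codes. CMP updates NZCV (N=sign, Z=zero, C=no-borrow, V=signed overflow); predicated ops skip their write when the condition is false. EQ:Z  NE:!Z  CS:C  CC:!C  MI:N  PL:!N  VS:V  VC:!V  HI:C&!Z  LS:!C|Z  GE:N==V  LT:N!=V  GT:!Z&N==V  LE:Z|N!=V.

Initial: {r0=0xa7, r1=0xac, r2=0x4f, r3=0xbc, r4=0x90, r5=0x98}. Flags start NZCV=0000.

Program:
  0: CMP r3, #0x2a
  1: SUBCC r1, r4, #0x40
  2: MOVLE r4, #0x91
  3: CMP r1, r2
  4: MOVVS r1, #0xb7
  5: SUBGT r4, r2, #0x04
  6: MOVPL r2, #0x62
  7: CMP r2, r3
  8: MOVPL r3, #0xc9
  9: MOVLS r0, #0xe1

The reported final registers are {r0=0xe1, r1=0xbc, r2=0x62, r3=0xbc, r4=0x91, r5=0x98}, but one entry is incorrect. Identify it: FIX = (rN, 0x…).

[0] flags=1010 → (cmp)
[1] flags=1010 CC?F → skip
[2] flags=1010 LE?T → r4=0x91
[3] flags=0011 → (cmp)
[4] flags=0011 VS?T → r1=0xb7
[5] flags=0011 GT?F → skip
[6] flags=0011 PL?T → r2=0x62
[7] flags=1001 → (cmp)
[8] flags=1001 PL?F → skip
[9] flags=1001 LS?T → r0=0xe1

FIX = (r1, 0xb7)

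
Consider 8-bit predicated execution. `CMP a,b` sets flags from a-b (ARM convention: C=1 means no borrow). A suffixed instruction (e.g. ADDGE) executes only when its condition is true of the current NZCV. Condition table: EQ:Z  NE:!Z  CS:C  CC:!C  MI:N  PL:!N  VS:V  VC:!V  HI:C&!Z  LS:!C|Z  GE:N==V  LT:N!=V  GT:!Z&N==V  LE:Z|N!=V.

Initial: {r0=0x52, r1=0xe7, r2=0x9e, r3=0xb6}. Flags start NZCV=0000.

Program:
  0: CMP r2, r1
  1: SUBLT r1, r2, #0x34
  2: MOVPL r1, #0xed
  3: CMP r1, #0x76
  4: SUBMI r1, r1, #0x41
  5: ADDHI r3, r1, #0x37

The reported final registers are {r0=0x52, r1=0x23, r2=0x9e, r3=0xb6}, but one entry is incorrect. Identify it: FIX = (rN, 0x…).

FIX = (r1, 0x29)

[0] flags=1000 → (cmp)
[1] flags=1000 LT?T → r1=0x6a
[2] flags=1000 PL?F → skip
[3] flags=1000 → (cmp)
[4] flags=1000 MI?T → r1=0x29
[5] flags=1000 HI?F → skip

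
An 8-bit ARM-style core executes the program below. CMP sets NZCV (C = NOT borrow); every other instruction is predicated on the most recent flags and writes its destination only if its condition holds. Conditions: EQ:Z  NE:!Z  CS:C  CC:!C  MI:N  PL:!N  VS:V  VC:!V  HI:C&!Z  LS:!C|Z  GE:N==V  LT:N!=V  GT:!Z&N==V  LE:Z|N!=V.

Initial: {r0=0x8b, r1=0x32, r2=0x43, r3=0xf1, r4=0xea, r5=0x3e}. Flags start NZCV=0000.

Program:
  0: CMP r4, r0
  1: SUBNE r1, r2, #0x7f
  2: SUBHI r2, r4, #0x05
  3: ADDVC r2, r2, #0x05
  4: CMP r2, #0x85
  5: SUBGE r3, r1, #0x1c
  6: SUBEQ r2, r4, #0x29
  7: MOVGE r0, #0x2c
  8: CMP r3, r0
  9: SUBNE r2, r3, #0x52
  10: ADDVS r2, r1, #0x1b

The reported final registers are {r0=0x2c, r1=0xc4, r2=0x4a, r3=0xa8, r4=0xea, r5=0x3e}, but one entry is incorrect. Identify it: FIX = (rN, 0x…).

FIX = (r2, 0xdf)

0: ✓ CMP  NZCV=0010
1: ✓ SUBNE  r1←0xc4
2: ✓ SUBHI  r2←0xe5
3: ✓ ADDVC  r2←0xea
4: ✓ CMP  NZCV=0010
5: ✓ SUBGE  r3←0xa8
6: · SUBEQ
7: ✓ MOVGE  r0←0x2c
8: ✓ CMP  NZCV=0011
9: ✓ SUBNE  r2←0x56
10: ✓ ADDVS  r2←0xdf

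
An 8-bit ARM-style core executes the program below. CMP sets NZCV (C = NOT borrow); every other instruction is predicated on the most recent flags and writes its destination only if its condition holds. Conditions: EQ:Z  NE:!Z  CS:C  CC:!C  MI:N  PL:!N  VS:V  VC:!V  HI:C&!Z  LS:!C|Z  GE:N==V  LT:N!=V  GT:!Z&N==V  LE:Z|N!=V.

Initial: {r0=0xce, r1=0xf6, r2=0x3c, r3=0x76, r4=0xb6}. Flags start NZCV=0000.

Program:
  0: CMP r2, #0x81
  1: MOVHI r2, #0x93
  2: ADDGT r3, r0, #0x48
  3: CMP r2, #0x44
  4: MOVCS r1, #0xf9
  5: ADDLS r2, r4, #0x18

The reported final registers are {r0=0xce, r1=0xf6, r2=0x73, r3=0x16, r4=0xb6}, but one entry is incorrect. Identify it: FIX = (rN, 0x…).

FIX = (r2, 0xce)

0: ✓ CMP  NZCV=1001
1: · MOVHI
2: ✓ ADDGT  r3←0x16
3: ✓ CMP  NZCV=1000
4: · MOVCS
5: ✓ ADDLS  r2←0xce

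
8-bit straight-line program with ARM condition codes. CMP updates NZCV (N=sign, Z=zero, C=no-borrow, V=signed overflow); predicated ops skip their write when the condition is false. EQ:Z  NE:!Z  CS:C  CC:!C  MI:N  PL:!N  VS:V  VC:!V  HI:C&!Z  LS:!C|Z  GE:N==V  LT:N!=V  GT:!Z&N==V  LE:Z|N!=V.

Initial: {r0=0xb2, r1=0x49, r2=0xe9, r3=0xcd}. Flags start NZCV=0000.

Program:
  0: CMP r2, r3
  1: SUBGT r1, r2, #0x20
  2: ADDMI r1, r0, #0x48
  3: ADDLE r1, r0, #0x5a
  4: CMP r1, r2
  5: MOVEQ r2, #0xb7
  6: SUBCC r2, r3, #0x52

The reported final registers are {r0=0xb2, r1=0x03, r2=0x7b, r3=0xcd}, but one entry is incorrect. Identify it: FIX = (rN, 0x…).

FIX = (r1, 0xc9)

0: ✓ CMP  NZCV=0010
1: ✓ SUBGT  r1←0xc9
2: · ADDMI
3: · ADDLE
4: ✓ CMP  NZCV=1000
5: · MOVEQ
6: ✓ SUBCC  r2←0x7b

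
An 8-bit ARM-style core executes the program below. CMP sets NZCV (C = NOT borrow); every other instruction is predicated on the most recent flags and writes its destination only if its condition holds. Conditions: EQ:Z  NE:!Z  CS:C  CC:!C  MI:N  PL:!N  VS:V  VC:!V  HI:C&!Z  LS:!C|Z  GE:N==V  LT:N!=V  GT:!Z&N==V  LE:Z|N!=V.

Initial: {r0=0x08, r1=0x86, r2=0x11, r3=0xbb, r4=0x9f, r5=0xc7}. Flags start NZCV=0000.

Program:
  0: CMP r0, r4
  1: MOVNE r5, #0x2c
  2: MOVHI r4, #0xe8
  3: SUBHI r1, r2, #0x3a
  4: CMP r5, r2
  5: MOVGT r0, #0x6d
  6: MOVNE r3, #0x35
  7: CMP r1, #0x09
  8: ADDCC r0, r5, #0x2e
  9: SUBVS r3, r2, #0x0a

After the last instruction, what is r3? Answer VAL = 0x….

[0] flags=0000 → (cmp)
[1] flags=0000 NE?T → r5=0x2c
[2] flags=0000 HI?F → skip
[3] flags=0000 HI?F → skip
[4] flags=0010 → (cmp)
[5] flags=0010 GT?T → r0=0x6d
[6] flags=0010 NE?T → r3=0x35
[7] flags=0011 → (cmp)
[8] flags=0011 CC?F → skip
[9] flags=0011 VS?T → r3=0x07

VAL = 0x07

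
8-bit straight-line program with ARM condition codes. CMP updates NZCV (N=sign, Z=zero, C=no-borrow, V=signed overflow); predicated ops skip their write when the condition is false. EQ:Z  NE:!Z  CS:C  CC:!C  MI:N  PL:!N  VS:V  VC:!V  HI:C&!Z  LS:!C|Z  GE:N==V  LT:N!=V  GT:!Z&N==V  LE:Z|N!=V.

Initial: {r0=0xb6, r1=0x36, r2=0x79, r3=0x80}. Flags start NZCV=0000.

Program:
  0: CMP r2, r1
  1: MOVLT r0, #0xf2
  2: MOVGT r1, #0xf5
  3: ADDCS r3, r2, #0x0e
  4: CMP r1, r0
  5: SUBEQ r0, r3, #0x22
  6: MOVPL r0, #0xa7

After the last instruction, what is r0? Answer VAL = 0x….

VAL = 0xa7

0: ✓ CMP  NZCV=0010
1: · MOVLT
2: ✓ MOVGT  r1←0xf5
3: ✓ ADDCS  r3←0x87
4: ✓ CMP  NZCV=0010
5: · SUBEQ
6: ✓ MOVPL  r0←0xa7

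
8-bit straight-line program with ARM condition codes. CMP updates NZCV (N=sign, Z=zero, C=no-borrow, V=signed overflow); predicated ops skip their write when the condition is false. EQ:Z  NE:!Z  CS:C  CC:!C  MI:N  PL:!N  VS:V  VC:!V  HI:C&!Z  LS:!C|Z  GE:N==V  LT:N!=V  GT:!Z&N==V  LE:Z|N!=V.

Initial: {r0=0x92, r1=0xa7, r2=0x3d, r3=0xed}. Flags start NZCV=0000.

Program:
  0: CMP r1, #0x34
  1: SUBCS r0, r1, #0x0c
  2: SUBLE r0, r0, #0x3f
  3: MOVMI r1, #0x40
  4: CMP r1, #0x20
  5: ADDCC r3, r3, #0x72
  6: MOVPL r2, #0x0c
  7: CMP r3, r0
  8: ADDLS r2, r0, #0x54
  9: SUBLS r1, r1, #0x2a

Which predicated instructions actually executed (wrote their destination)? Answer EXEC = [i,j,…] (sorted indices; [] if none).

[0] flags=0011 → (cmp)
[1] flags=0011 CS?T → r0=0x9b
[2] flags=0011 LE?T → r0=0x5c
[3] flags=0011 MI?F → skip
[4] flags=1010 → (cmp)
[5] flags=1010 CC?F → skip
[6] flags=1010 PL?F → skip
[7] flags=1010 → (cmp)
[8] flags=1010 LS?F → skip
[9] flags=1010 LS?F → skip

EXEC = [1,2]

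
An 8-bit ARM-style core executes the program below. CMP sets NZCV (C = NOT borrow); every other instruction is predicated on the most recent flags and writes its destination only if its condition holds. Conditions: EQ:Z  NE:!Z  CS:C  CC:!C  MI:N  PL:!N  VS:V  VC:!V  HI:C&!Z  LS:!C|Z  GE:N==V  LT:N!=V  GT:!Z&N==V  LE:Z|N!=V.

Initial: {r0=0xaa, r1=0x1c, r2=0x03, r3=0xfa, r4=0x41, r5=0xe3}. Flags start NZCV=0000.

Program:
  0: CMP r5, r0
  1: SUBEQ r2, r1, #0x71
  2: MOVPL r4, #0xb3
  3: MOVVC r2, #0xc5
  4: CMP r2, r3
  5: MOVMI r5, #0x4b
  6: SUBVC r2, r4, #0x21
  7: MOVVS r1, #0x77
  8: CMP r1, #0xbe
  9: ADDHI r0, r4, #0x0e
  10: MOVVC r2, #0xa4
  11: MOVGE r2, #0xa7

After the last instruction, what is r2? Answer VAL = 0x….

0: ✓ CMP  NZCV=0010
1: · SUBEQ
2: ✓ MOVPL  r4←0xb3
3: ✓ MOVVC  r2←0xc5
4: ✓ CMP  NZCV=1000
5: ✓ MOVMI  r5←0x4b
6: ✓ SUBVC  r2←0x92
7: · MOVVS
8: ✓ CMP  NZCV=0000
9: · ADDHI
10: ✓ MOVVC  r2←0xa4
11: ✓ MOVGE  r2←0xa7

VAL = 0xa7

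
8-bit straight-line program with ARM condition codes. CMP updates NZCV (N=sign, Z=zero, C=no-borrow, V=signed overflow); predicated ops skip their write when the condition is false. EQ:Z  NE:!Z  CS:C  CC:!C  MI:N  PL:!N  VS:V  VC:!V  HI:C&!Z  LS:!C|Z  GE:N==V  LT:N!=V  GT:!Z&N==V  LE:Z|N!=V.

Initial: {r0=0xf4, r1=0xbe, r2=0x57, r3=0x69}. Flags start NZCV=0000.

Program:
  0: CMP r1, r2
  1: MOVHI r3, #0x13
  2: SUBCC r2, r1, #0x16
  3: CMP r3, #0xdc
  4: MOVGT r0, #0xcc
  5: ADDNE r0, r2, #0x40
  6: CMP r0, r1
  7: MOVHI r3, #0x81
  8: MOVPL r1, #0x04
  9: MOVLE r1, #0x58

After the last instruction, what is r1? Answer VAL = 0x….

VAL = 0x58

0: ✓ CMP  NZCV=0011
1: ✓ MOVHI  r3←0x13
2: · SUBCC
3: ✓ CMP  NZCV=0000
4: ✓ MOVGT  r0←0xcc
5: ✓ ADDNE  r0←0x97
6: ✓ CMP  NZCV=1000
7: · MOVHI
8: · MOVPL
9: ✓ MOVLE  r1←0x58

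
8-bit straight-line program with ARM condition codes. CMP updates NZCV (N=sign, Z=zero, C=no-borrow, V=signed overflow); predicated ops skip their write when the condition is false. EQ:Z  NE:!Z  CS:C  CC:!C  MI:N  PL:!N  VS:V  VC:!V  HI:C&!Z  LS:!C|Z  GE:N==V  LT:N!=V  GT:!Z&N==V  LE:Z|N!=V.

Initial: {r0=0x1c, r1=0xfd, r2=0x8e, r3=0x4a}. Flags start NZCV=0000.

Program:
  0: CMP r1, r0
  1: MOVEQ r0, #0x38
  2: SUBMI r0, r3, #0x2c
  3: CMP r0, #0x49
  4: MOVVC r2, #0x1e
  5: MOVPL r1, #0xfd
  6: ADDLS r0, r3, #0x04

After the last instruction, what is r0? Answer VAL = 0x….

VAL = 0x4e

[0] flags=1010 → (cmp)
[1] flags=1010 EQ?F → skip
[2] flags=1010 MI?T → r0=0x1e
[3] flags=1000 → (cmp)
[4] flags=1000 VC?T → r2=0x1e
[5] flags=1000 PL?F → skip
[6] flags=1000 LS?T → r0=0x4e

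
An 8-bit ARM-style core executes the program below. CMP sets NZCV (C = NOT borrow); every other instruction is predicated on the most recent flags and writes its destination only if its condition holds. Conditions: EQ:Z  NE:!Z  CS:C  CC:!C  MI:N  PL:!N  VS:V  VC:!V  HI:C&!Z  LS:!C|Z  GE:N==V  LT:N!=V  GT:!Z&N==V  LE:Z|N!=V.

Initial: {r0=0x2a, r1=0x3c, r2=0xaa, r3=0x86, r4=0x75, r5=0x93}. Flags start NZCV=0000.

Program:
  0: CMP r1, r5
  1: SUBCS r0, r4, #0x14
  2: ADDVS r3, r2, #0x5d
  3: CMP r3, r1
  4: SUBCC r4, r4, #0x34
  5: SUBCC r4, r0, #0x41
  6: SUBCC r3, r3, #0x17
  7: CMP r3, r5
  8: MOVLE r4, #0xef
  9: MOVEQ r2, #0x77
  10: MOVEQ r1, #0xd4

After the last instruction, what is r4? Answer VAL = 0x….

VAL = 0xe9

0: ✓ CMP  NZCV=1001
1: · SUBCS
2: ✓ ADDVS  r3←0x07
3: ✓ CMP  NZCV=1000
4: ✓ SUBCC  r4←0x41
5: ✓ SUBCC  r4←0xe9
6: ✓ SUBCC  r3←0xf0
7: ✓ CMP  NZCV=0010
8: · MOVLE
9: · MOVEQ
10: · MOVEQ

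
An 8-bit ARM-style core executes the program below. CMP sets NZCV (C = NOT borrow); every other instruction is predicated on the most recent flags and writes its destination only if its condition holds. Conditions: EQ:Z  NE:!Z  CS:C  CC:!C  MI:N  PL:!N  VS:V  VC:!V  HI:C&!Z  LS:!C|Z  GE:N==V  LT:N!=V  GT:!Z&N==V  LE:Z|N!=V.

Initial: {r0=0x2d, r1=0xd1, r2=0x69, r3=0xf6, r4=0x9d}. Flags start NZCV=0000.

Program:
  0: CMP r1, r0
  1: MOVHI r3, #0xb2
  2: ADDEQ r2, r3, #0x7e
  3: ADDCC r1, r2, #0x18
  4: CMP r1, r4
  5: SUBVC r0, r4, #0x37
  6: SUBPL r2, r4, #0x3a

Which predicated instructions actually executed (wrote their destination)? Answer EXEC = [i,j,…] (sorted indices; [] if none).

EXEC = [1,5,6]

0: ✓ CMP  NZCV=1010
1: ✓ MOVHI  r3←0xb2
2: · ADDEQ
3: · ADDCC
4: ✓ CMP  NZCV=0010
5: ✓ SUBVC  r0←0x66
6: ✓ SUBPL  r2←0x63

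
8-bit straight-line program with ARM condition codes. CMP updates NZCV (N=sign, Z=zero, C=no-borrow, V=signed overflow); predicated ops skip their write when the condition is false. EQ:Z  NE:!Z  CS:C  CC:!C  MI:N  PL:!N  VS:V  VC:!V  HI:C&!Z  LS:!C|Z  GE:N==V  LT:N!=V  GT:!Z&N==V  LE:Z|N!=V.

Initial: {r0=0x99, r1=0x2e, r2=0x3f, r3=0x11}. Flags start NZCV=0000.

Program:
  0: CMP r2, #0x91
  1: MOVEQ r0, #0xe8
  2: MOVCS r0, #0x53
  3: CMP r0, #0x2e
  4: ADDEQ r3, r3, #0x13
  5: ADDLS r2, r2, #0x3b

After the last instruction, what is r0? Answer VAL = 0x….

[0] flags=1001 → (cmp)
[1] flags=1001 EQ?F → skip
[2] flags=1001 CS?F → skip
[3] flags=0011 → (cmp)
[4] flags=0011 EQ?F → skip
[5] flags=0011 LS?F → skip

VAL = 0x99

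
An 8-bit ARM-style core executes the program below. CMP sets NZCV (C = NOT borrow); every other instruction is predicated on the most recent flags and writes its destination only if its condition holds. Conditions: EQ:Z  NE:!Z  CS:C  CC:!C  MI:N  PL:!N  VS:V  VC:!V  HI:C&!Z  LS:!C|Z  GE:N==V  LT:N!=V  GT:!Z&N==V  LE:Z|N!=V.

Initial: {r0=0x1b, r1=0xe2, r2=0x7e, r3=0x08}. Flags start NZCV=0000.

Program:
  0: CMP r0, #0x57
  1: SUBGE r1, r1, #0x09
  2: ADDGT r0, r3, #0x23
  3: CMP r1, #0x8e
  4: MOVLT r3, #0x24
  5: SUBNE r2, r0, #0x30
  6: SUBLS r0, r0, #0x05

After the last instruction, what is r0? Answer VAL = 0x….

[0] flags=1000 → (cmp)
[1] flags=1000 GE?F → skip
[2] flags=1000 GT?F → skip
[3] flags=0010 → (cmp)
[4] flags=0010 LT?F → skip
[5] flags=0010 NE?T → r2=0xeb
[6] flags=0010 LS?F → skip

VAL = 0x1b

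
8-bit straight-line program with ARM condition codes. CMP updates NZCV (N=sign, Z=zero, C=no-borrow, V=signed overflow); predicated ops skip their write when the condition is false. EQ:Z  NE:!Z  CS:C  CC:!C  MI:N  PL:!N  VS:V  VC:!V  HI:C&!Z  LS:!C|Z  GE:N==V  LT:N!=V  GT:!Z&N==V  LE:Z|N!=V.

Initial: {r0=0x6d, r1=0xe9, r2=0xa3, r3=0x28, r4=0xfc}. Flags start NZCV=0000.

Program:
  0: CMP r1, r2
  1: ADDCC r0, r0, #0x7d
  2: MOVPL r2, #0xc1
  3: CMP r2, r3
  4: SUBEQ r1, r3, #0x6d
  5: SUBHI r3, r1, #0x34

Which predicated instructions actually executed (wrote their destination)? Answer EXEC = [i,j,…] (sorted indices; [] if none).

EXEC = [2,5]

[0] flags=0010 → (cmp)
[1] flags=0010 CC?F → skip
[2] flags=0010 PL?T → r2=0xc1
[3] flags=1010 → (cmp)
[4] flags=1010 EQ?F → skip
[5] flags=1010 HI?T → r3=0xb5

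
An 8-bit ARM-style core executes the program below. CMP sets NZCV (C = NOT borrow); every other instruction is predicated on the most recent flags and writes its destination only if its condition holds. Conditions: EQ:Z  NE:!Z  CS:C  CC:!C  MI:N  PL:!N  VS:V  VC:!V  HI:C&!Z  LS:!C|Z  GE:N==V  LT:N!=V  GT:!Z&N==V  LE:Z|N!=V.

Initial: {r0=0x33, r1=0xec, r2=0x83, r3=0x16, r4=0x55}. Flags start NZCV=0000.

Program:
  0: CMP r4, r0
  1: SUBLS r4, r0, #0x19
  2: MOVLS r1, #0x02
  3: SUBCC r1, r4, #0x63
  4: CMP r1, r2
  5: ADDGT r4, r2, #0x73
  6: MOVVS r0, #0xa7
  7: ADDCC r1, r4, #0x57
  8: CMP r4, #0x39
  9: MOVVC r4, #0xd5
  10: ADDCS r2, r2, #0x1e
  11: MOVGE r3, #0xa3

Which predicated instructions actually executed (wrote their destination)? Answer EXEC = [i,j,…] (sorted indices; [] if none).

[0] flags=0010 → (cmp)
[1] flags=0010 LS?F → skip
[2] flags=0010 LS?F → skip
[3] flags=0010 CC?F → skip
[4] flags=0010 → (cmp)
[5] flags=0010 GT?T → r4=0xf6
[6] flags=0010 VS?F → skip
[7] flags=0010 CC?F → skip
[8] flags=1010 → (cmp)
[9] flags=1010 VC?T → r4=0xd5
[10] flags=1010 CS?T → r2=0xa1
[11] flags=1010 GE?F → skip

EXEC = [5,9,10]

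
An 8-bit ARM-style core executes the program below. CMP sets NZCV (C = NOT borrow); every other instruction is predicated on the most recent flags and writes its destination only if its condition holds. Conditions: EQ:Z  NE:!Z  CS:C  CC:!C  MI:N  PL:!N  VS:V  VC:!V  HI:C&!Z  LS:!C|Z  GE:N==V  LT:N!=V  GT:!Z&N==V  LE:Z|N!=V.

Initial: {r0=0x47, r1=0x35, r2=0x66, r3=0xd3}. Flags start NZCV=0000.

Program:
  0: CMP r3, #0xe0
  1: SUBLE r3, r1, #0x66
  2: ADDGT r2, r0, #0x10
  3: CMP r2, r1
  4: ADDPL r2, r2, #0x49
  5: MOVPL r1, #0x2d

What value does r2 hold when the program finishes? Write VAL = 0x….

VAL = 0xaf

0: ✓ CMP  NZCV=1000
1: ✓ SUBLE  r3←0xcf
2: · ADDGT
3: ✓ CMP  NZCV=0010
4: ✓ ADDPL  r2←0xaf
5: ✓ MOVPL  r1←0x2d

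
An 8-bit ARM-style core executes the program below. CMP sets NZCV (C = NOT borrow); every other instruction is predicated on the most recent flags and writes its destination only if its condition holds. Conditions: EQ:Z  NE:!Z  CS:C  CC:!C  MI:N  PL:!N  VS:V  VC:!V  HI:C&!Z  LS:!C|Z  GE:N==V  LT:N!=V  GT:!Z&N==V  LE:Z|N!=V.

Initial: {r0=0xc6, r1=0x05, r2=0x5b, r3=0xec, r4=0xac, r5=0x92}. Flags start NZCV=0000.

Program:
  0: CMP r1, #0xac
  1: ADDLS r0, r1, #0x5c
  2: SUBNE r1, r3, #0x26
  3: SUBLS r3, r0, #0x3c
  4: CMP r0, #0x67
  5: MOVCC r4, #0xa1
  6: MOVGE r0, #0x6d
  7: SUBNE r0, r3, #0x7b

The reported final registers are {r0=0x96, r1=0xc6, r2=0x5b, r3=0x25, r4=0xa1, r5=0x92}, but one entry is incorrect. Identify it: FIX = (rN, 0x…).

0: ✓ CMP  NZCV=0000
1: ✓ ADDLS  r0←0x61
2: ✓ SUBNE  r1←0xc6
3: ✓ SUBLS  r3←0x25
4: ✓ CMP  NZCV=1000
5: ✓ MOVCC  r4←0xa1
6: · MOVGE
7: ✓ SUBNE  r0←0xaa

FIX = (r0, 0xaa)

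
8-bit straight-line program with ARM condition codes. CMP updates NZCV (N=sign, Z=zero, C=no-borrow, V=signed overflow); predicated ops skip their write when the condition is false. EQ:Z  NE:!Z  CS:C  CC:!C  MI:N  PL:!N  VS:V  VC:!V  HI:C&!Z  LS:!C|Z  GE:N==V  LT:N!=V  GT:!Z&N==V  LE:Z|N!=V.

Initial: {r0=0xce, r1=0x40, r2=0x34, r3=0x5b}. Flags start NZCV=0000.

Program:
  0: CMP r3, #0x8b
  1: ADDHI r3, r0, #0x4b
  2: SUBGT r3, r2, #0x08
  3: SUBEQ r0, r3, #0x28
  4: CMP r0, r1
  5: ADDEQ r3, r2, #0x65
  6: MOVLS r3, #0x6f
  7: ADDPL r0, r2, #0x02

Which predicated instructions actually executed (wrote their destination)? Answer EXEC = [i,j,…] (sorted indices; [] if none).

EXEC = [2]

0: ✓ CMP  NZCV=1001
1: · ADDHI
2: ✓ SUBGT  r3←0x2c
3: · SUBEQ
4: ✓ CMP  NZCV=1010
5: · ADDEQ
6: · MOVLS
7: · ADDPL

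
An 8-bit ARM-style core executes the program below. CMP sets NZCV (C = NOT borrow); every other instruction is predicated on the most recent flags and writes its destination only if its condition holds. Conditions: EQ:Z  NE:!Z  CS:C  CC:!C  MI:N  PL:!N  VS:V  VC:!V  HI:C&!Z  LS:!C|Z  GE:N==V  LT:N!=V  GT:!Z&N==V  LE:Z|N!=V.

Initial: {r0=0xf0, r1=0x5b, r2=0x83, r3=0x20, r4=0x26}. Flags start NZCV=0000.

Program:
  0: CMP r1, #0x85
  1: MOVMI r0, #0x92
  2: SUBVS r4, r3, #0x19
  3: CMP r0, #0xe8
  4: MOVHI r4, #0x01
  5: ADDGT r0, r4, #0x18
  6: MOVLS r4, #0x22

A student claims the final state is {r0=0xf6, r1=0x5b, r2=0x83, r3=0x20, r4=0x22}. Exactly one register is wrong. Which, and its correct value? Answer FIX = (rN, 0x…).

0: ✓ CMP  NZCV=1001
1: ✓ MOVMI  r0←0x92
2: ✓ SUBVS  r4←0x07
3: ✓ CMP  NZCV=1000
4: · MOVHI
5: · ADDGT
6: ✓ MOVLS  r4←0x22

FIX = (r0, 0x92)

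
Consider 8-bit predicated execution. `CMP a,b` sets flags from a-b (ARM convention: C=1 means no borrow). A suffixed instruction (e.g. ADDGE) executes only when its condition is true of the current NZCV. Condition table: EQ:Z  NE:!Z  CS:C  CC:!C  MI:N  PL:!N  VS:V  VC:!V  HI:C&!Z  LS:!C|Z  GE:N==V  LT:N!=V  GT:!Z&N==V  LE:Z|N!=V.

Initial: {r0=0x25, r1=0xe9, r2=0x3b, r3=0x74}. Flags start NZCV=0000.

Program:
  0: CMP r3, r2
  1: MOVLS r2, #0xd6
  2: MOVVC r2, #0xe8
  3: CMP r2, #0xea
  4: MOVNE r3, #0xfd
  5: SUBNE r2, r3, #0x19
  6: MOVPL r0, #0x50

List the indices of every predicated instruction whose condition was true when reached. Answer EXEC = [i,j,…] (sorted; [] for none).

EXEC = [2,4,5]

[0] flags=0010 → (cmp)
[1] flags=0010 LS?F → skip
[2] flags=0010 VC?T → r2=0xe8
[3] flags=1000 → (cmp)
[4] flags=1000 NE?T → r3=0xfd
[5] flags=1000 NE?T → r2=0xe4
[6] flags=1000 PL?F → skip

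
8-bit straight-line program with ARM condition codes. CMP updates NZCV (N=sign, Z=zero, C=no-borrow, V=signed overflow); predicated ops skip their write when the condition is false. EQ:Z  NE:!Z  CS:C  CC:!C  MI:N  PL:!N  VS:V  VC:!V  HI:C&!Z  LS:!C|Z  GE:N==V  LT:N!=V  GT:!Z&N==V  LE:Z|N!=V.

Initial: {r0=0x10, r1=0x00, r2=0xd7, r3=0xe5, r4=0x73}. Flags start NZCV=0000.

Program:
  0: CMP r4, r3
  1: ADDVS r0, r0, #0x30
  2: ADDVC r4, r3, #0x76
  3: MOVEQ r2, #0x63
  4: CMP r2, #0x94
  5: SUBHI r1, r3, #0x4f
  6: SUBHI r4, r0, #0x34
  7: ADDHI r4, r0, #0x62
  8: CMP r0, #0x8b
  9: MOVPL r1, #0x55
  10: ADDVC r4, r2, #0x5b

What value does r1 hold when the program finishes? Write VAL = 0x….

VAL = 0x96

0: ✓ CMP  NZCV=1001
1: ✓ ADDVS  r0←0x40
2: · ADDVC
3: · MOVEQ
4: ✓ CMP  NZCV=0010
5: ✓ SUBHI  r1←0x96
6: ✓ SUBHI  r4←0x0c
7: ✓ ADDHI  r4←0xa2
8: ✓ CMP  NZCV=1001
9: · MOVPL
10: · ADDVC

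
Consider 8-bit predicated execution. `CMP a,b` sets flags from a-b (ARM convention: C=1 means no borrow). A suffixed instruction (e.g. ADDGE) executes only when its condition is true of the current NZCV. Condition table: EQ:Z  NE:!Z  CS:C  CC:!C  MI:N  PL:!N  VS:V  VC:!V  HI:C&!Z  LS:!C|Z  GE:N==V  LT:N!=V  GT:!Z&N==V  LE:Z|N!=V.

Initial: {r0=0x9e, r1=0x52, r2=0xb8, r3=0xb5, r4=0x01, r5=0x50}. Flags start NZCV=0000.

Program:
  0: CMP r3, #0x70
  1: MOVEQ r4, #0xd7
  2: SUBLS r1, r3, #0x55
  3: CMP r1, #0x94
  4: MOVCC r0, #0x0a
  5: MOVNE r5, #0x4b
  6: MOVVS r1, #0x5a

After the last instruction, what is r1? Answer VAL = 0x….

VAL = 0x5a

0: ✓ CMP  NZCV=0011
1: · MOVEQ
2: · SUBLS
3: ✓ CMP  NZCV=1001
4: ✓ MOVCC  r0←0x0a
5: ✓ MOVNE  r5←0x4b
6: ✓ MOVVS  r1←0x5a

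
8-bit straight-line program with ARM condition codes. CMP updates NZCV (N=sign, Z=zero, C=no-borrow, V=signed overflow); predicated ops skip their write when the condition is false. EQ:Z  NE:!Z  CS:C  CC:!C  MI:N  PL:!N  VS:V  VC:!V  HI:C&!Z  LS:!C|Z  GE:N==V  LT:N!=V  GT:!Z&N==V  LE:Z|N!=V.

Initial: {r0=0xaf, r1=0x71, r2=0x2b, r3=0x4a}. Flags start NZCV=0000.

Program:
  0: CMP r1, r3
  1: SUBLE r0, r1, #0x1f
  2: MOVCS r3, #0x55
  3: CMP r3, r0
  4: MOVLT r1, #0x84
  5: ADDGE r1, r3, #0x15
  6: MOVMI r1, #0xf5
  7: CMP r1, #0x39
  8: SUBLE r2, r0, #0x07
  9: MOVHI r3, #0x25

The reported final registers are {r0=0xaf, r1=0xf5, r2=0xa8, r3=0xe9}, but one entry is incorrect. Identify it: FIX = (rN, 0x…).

FIX = (r3, 0x25)

[0] flags=0010 → (cmp)
[1] flags=0010 LE?F → skip
[2] flags=0010 CS?T → r3=0x55
[3] flags=1001 → (cmp)
[4] flags=1001 LT?F → skip
[5] flags=1001 GE?T → r1=0x6a
[6] flags=1001 MI?T → r1=0xf5
[7] flags=1010 → (cmp)
[8] flags=1010 LE?T → r2=0xa8
[9] flags=1010 HI?T → r3=0x25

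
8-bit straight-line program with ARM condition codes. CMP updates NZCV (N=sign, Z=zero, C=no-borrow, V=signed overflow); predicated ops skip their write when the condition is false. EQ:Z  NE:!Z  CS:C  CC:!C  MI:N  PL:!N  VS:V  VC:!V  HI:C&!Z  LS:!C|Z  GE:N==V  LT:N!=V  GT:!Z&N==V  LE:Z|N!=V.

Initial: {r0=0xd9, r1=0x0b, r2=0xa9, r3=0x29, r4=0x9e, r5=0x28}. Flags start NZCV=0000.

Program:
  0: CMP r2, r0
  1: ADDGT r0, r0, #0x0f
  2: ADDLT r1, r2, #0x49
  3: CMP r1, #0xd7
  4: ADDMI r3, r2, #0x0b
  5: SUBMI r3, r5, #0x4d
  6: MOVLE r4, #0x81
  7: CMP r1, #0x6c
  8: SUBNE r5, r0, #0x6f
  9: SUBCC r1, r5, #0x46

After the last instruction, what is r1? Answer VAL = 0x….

VAL = 0xf2

0: ✓ CMP  NZCV=1000
1: · ADDGT
2: ✓ ADDLT  r1←0xf2
3: ✓ CMP  NZCV=0010
4: · ADDMI
5: · SUBMI
6: · MOVLE
7: ✓ CMP  NZCV=1010
8: ✓ SUBNE  r5←0x6a
9: · SUBCC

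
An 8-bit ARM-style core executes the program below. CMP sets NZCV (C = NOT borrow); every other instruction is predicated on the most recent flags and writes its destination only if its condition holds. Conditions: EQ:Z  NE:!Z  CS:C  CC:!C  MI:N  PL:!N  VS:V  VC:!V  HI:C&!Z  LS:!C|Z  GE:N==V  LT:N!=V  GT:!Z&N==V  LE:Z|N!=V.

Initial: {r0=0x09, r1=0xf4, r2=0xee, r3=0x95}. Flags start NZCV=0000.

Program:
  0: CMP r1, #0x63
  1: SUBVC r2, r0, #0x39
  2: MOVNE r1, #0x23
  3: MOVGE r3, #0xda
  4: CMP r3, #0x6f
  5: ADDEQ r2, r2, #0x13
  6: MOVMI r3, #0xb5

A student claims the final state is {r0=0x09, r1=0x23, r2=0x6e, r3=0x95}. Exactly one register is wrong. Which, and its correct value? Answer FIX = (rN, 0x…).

FIX = (r2, 0xd0)

[0] flags=1010 → (cmp)
[1] flags=1010 VC?T → r2=0xd0
[2] flags=1010 NE?T → r1=0x23
[3] flags=1010 GE?F → skip
[4] flags=0011 → (cmp)
[5] flags=0011 EQ?F → skip
[6] flags=0011 MI?F → skip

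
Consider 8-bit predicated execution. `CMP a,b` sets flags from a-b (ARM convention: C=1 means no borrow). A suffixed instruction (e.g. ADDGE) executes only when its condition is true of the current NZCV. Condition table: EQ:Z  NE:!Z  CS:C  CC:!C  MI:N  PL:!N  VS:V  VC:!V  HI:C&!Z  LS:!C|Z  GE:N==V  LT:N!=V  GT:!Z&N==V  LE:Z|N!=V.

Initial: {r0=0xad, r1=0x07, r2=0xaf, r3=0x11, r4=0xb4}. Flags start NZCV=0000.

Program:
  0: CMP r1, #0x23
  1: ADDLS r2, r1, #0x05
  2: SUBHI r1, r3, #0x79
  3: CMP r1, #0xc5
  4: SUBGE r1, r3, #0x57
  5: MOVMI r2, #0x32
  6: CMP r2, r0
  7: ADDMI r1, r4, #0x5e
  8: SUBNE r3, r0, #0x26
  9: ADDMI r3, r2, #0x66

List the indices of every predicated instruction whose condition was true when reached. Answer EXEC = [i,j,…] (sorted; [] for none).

EXEC = [1,4,8]

0: ✓ CMP  NZCV=1000
1: ✓ ADDLS  r2←0x0c
2: · SUBHI
3: ✓ CMP  NZCV=0000
4: ✓ SUBGE  r1←0xba
5: · MOVMI
6: ✓ CMP  NZCV=0000
7: · ADDMI
8: ✓ SUBNE  r3←0x87
9: · ADDMI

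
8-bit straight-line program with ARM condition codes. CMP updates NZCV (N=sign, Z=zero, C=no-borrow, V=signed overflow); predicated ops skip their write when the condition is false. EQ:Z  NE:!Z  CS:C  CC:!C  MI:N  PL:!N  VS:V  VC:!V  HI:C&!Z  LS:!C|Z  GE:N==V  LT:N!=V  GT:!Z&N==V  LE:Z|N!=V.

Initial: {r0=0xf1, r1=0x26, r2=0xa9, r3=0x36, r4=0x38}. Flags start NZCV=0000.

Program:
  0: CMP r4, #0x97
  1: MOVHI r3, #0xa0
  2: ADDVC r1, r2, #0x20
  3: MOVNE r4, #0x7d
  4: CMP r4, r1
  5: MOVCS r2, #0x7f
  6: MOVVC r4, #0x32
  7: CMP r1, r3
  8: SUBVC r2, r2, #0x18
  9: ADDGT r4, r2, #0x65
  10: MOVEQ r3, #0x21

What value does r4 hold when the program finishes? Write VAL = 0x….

VAL = 0x32

[0] flags=1001 → (cmp)
[1] flags=1001 HI?F → skip
[2] flags=1001 VC?F → skip
[3] flags=1001 NE?T → r4=0x7d
[4] flags=0010 → (cmp)
[5] flags=0010 CS?T → r2=0x7f
[6] flags=0010 VC?T → r4=0x32
[7] flags=1000 → (cmp)
[8] flags=1000 VC?T → r2=0x67
[9] flags=1000 GT?F → skip
[10] flags=1000 EQ?F → skip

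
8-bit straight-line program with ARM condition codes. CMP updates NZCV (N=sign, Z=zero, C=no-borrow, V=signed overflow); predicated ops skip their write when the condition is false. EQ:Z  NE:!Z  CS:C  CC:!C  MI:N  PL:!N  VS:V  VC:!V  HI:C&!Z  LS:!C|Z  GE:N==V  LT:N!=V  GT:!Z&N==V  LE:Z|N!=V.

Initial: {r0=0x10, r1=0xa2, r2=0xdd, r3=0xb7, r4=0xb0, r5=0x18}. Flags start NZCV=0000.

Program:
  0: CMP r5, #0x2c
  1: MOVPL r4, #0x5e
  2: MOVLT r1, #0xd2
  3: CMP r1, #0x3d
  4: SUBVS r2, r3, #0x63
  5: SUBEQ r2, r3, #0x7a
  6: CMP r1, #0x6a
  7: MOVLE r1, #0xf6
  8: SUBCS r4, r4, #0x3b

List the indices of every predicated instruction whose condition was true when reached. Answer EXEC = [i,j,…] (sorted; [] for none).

EXEC = [2,7,8]

0: ✓ CMP  NZCV=1000
1: · MOVPL
2: ✓ MOVLT  r1←0xd2
3: ✓ CMP  NZCV=1010
4: · SUBVS
5: · SUBEQ
6: ✓ CMP  NZCV=0011
7: ✓ MOVLE  r1←0xf6
8: ✓ SUBCS  r4←0x75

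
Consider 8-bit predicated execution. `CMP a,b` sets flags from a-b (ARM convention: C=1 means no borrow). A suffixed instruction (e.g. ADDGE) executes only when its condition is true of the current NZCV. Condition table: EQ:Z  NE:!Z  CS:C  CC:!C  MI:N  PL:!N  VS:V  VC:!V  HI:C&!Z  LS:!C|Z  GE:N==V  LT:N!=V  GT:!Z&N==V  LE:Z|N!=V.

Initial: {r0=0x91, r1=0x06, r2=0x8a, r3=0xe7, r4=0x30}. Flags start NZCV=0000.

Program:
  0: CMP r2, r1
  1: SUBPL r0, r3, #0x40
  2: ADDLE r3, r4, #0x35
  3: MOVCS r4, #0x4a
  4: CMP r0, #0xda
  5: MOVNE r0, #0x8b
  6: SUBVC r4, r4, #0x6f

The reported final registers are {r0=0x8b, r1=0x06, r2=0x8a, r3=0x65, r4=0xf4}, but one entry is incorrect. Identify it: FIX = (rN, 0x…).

FIX = (r4, 0xdb)

[0] flags=1010 → (cmp)
[1] flags=1010 PL?F → skip
[2] flags=1010 LE?T → r3=0x65
[3] flags=1010 CS?T → r4=0x4a
[4] flags=1000 → (cmp)
[5] flags=1000 NE?T → r0=0x8b
[6] flags=1000 VC?T → r4=0xdb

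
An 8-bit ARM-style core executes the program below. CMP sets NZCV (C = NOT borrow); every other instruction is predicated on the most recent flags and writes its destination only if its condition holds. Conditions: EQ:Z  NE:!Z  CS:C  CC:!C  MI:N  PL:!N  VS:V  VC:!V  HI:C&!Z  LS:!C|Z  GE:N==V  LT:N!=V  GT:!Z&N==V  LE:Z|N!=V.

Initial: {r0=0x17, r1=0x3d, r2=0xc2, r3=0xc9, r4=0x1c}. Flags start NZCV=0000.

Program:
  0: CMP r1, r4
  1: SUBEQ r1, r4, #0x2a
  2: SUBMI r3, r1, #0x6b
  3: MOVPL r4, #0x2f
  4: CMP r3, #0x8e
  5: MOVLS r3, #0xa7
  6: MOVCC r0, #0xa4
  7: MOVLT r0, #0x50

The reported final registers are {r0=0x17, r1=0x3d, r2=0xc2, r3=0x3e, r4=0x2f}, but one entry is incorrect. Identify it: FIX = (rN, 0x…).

FIX = (r3, 0xc9)

0: ✓ CMP  NZCV=0010
1: · SUBEQ
2: · SUBMI
3: ✓ MOVPL  r4←0x2f
4: ✓ CMP  NZCV=0010
5: · MOVLS
6: · MOVCC
7: · MOVLT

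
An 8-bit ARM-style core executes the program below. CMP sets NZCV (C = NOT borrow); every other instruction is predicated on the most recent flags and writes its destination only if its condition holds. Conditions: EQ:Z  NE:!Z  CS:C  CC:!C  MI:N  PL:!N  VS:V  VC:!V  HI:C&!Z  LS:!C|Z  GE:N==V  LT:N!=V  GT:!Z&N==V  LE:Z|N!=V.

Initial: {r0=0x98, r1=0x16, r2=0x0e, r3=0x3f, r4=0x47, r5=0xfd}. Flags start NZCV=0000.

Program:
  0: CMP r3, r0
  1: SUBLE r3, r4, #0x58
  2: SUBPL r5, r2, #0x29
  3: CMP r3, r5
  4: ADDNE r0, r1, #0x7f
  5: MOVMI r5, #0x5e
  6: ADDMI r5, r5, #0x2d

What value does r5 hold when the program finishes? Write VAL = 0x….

0: ✓ CMP  NZCV=1001
1: · SUBLE
2: · SUBPL
3: ✓ CMP  NZCV=0000
4: ✓ ADDNE  r0←0x95
5: · MOVMI
6: · ADDMI

VAL = 0xfd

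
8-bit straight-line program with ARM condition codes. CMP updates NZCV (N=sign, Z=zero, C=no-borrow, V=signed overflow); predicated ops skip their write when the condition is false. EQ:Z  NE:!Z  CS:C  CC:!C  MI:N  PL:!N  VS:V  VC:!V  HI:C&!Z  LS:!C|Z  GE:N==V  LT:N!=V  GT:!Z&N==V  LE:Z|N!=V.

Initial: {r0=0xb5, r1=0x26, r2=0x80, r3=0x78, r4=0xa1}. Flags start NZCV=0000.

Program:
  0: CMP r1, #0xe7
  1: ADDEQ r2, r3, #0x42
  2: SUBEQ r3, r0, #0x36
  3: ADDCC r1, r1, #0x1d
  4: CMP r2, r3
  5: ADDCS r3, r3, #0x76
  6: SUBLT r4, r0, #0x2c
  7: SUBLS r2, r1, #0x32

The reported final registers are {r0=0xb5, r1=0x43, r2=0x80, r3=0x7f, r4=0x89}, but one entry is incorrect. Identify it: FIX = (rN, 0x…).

FIX = (r3, 0xee)

0: ✓ CMP  NZCV=0000
1: · ADDEQ
2: · SUBEQ
3: ✓ ADDCC  r1←0x43
4: ✓ CMP  NZCV=0011
5: ✓ ADDCS  r3←0xee
6: ✓ SUBLT  r4←0x89
7: · SUBLS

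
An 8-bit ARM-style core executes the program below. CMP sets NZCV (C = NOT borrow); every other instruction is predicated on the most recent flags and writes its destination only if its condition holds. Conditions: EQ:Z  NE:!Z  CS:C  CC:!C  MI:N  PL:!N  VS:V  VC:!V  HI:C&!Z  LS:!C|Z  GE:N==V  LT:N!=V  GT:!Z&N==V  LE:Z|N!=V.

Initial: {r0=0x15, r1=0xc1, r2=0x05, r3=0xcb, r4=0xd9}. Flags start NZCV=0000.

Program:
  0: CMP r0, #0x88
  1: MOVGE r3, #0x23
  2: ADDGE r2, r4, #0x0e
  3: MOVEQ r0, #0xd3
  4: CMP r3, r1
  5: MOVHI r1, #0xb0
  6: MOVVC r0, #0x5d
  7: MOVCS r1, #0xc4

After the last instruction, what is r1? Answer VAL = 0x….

VAL = 0xc1

0: ✓ CMP  NZCV=1001
1: ✓ MOVGE  r3←0x23
2: ✓ ADDGE  r2←0xe7
3: · MOVEQ
4: ✓ CMP  NZCV=0000
5: · MOVHI
6: ✓ MOVVC  r0←0x5d
7: · MOVCS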